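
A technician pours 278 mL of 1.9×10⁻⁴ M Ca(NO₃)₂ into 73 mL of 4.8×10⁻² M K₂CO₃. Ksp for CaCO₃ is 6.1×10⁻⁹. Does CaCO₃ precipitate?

Yes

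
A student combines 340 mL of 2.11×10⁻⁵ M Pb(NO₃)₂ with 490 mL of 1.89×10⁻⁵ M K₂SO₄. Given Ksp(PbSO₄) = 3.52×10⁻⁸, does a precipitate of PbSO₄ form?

No

After mixing, V = 340 mL + 490 mL = 830 mL.
[Pb²⁺] = (2.11×10⁻⁵)(340)/830 = 8.64×10⁻⁶ M
[SO₄²⁻] = (1.89×10⁻⁵)(490)/830 = 1.12×10⁻⁵ M
Q = [Pb²⁺][SO₄²⁻] = 9.64×10⁻¹¹
Since Q (9.64×10⁻¹¹) is less than Ksp (3.52×10⁻⁸), no PbSO₄ precipitates.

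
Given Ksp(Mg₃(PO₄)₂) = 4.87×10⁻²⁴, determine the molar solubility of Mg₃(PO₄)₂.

8.53×10⁻⁶ M

Mg₃(PO₄)₂(s) ⇌ 3 Mg²⁺(aq) + 2 PO₄³⁻(aq)
Let s be the molar solubility. Then [Mg²⁺] = 3s and [PO₄³⁻] = 2s.
Ksp = [Mg²⁺]^3[PO₄³⁻]^2 = (3s)^3 · (2s)^2 = 108s^5
108s^5 = 4.87×10⁻²⁴  ⇒  s^5 = 4.51×10⁻²⁶
Taking the 5th root, s = 8.53×10⁻⁶ M.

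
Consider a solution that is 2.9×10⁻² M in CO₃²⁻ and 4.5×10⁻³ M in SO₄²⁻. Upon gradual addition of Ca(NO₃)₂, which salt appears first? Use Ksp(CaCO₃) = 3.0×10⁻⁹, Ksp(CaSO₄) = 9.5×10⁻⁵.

CaCO₃

Precipitation begins when Q = Ksp.
For CaCO₃: [Ca²⁺] = (Ksp/[CO₃²⁻]) = 1.0×10⁻⁷ M
For CaSO₄: [Ca²⁺] = (Ksp/[SO₄²⁻]) = 2.1×10⁻² M
The smaller threshold [Ca²⁺] is reached first, so CaCO₃ precipitates first.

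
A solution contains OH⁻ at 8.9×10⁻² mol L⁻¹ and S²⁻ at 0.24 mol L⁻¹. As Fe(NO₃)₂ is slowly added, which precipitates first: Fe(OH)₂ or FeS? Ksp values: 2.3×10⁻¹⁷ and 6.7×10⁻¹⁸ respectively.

Precipitation of each salt begins when its ion product equals Ksp.
For Fe(OH)₂: [Fe²⁺] = (Ksp/[OH⁻]^2) = 2.9×10⁻¹⁵ mol L⁻¹
For FeS: [Fe²⁺] = (Ksp/[S²⁻]) = 2.8×10⁻¹⁷ mol L⁻¹
FeS requires the lower [Fe²⁺], so it precipitates first.

FeS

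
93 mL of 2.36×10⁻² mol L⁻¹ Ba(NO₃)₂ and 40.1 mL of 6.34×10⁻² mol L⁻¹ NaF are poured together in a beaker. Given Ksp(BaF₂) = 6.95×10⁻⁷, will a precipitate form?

Yes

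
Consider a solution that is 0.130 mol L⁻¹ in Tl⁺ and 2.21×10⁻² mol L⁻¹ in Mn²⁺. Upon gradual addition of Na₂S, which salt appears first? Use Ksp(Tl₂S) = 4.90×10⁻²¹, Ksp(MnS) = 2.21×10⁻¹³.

Tl₂S

Each salt precipitates once Q = Ksp for that salt.
For Tl₂S: [S²⁻] = (Ksp/[Tl⁺]^2) = 2.90×10⁻¹⁹ mol L⁻¹
For MnS: [S²⁻] = (Ksp/[Mn²⁺]) = 1.00×10⁻¹¹ mol L⁻¹
Tl₂S requires the lower [S²⁻], so it precipitates first.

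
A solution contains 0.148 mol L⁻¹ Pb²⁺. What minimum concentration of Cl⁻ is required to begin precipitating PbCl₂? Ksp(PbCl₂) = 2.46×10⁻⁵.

Precipitation begins when Q = Ksp.
PbCl₂(s) ⇌ Pb²⁺(aq) + 2 Cl⁻(aq)
Ksp = [Pb²⁺][Cl⁻]^2 = [Cl⁻]^2(0.148)
[Cl⁻]^2 = 2.46×10⁻⁵ / (0.148) = 1.66×10⁻⁴
[Cl⁻] = 1.29×10⁻² mol L⁻¹

1.29×10⁻² M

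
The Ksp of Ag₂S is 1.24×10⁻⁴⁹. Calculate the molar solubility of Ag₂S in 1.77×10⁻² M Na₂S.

Ag₂S(s) ⇌ 2 Ag⁺(aq) + S²⁻(aq)
The solution already contains S²⁻ at 1.77×10⁻² M. Let s be the molar solubility of Ag₂S.
[S²⁻] ≈ 1.77×10⁻² M (common ion dominates); [Ag⁺] = 2s.
Ksp = [Ag⁺]^2[S²⁻] = (2s)^2(1.77×10⁻²)
(2s)^2 = 1.24×10⁻⁴⁹ / (1.77×10⁻²) = 7.01×10⁻⁴⁸
s = 1.32×10⁻²⁴ M

1.32×10⁻²⁴ M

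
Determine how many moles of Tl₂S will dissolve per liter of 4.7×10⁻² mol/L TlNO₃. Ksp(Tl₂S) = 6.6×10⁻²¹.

Tl₂S(s) ⇌ 2 Tl⁺(aq) + S²⁻(aq)
With Tl⁺ already at 4.7×10⁻² mol/L and s small, take [Tl⁺] ≈ 4.7×10⁻² mol/L and [S²⁻] = s.
Ksp = [Tl⁺]^2[S²⁻] = (4.7×10⁻²)^2s
s = 6.6×10⁻²¹ / (4.7×10⁻²)^2 = 3.0×10⁻¹⁸
s = 3.0×10⁻¹⁸ mol/L

3.0×10⁻¹⁸ M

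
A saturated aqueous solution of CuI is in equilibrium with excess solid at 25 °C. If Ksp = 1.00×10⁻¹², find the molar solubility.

1.00×10⁻⁶ M

CuI(s) ⇌ Cu⁺(aq) + I⁻(aq)
For each mole of CuI that dissolves per liter, [Cu⁺] = s and [I⁻] = s; let s denote this solubility.
Ksp = [Cu⁺][I⁻] = s · s = s^2
s^2 = 1.00×10⁻¹²
s = 1.00×10⁻⁶ mol L⁻¹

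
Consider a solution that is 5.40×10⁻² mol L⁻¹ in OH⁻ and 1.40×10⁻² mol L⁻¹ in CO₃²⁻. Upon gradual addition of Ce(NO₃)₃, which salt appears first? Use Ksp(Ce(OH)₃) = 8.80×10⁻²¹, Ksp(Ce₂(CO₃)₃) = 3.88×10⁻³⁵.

Precipitation of each salt begins when its ion product equals Ksp.
For Ce(OH)₃: [Ce³⁺] = (Ksp/[OH⁻]^3) = 5.59×10⁻¹⁷ mol L⁻¹
For Ce₂(CO₃)₃: [Ce³⁺] = (Ksp/[CO₃²⁻]^3)^(1/2) = 3.76×10⁻¹⁵ mol L⁻¹
The smaller threshold [Ce³⁺] is reached first, so Ce(OH)₃ precipitates first.

Ce(OH)₃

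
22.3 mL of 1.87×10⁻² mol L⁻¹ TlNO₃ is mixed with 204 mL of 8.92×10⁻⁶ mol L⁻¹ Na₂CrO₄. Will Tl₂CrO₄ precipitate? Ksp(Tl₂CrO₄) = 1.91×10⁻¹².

Total volume after mixing = 22.3 + 204 = 226.3 mL.
[Tl⁺] = (1.87×10⁻²)(22.3)/226.3 = 1.84×10⁻³ mol L⁻¹
[CrO₄²⁻] = (8.92×10⁻⁶)(204)/226.3 = 8.04×10⁻⁶ mol L⁻¹
Q = [Tl⁺]^2[CrO₄²⁻] = 2.73×10⁻¹¹
Since Q (2.73×10⁻¹¹) exceeds Ksp (1.91×10⁻¹²), Tl₂CrO₄ will precipitate.

Yes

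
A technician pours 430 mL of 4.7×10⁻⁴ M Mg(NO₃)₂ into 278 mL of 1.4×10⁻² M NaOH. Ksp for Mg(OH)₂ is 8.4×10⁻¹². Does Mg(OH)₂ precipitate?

Total volume after mixing = 430 + 278 = 708 mL.
[Mg²⁺] = (4.7×10⁻⁴)(430)/708 = 2.9×10⁻⁴ M
[OH⁻] = (1.4×10⁻²)(278)/708 = 5.5×10⁻³ M
Q = [Mg²⁺][OH⁻]^2 = 8.6×10⁻⁹
Since Q (8.6×10⁻⁹) exceeds Ksp (8.4×10⁻¹²), Mg(OH)₂ will precipitate.

Yes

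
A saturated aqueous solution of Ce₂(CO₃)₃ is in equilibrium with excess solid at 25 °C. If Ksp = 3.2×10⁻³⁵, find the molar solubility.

4.9×10⁻⁸ M

Ce₂(CO₃)₃(s) ⇌ 2 Ce³⁺(aq) + 3 CO₃²⁻(aq)
With molar solubility s: [Ce³⁺] = 2s, [CO₃²⁻] = 3s.
Ksp = [Ce³⁺]^2[CO₃²⁻]^3 = (2s)^2 · (3s)^3 = 108s^5
108s^5 = 3.2×10⁻³⁵  ⇒  s^5 = 3.0×10⁻³⁷
Taking the 5th root, s = 4.9×10⁻⁸ mol L⁻¹.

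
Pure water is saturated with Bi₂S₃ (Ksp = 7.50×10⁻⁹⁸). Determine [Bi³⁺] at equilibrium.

Bi₂S₃(s) ⇌ 2 Bi³⁺(aq) + 3 S²⁻(aq)
Call the molar solubility s, so that [Bi³⁺] = 2s and [S²⁻] = 3s.
Ksp = [Bi³⁺]^2[S²⁻]^3 = (2s)^2 · (3s)^3 = 108s^5 = 7.50×10⁻⁹⁸
s = 1.47×10⁻²⁰ mol L⁻¹
[Bi³⁺] = 2s = 2.95×10⁻²⁰ mol L⁻¹

2.95×10⁻²⁰ M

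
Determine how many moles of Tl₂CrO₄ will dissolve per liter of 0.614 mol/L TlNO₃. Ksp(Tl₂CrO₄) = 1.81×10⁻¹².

4.80×10⁻¹² M

Tl₂CrO₄(s) ⇌ 2 Tl⁺(aq) + CrO₄²⁻(aq)
Let s be the solubility of Tl₂CrO₄ here. The common ion gives [Tl⁺] ≈ 0.614 mol/L, and [CrO₄²⁻] = s.
Ksp = [Tl⁺]^2[CrO₄²⁻] = (0.614)^2s
s = 1.81×10⁻¹² / (0.614)^2 = 4.80×10⁻¹²
s = 4.80×10⁻¹² mol/L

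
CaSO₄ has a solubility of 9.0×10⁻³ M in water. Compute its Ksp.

CaSO₄(s) ⇌ Ca²⁺(aq) + SO₄²⁻(aq)
If s mol/L of CaSO₄ dissolves, [Ca²⁺] = s and [SO₄²⁻] = s.
Ksp = [Ca²⁺][SO₄²⁻] = s · s = s^2
Ksp = (9.0×10⁻³)^2 = 8.1×10⁻⁵

Ksp = 8.1×10⁻⁵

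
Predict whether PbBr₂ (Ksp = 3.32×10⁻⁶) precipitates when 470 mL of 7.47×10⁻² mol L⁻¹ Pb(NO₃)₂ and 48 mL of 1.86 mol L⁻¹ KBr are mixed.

Total volume after mixing = 470 + 48 = 518 mL.
[Pb²⁺] = (7.47×10⁻²)(470)/518 = 6.78×10⁻² mol L⁻¹
[Br⁻] = (1.86)(48)/518 = 0.172 mol L⁻¹
Q = [Pb²⁺][Br⁻]^2 = 2.01×10⁻³
Since Q (2.01×10⁻³) exceeds Ksp (3.32×10⁻⁶), PbBr₂ will precipitate.

Yes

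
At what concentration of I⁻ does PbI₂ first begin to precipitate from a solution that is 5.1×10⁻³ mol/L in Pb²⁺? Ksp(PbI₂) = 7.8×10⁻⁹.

The threshold for precipitation is Q = Ksp.
PbI₂(s) ⇌ Pb²⁺(aq) + 2 I⁻(aq)
Ksp = [Pb²⁺][I⁻]^2 = [I⁻]^2(5.1×10⁻³)
[I⁻]^2 = 7.8×10⁻⁹ / (5.1×10⁻³) = 1.5×10⁻⁶
[I⁻] = 1.2×10⁻³ mol/L

1.2×10⁻³ M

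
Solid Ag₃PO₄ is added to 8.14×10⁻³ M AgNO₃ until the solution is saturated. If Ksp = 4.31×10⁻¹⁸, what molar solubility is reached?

Ag₃PO₄(s) ⇌ 3 Ag⁺(aq) + PO₄³⁻(aq)
With Ag⁺ already at 8.14×10⁻³ M and s small, take [Ag⁺] ≈ 8.14×10⁻³ M and [PO₄³⁻] = s.
Ksp = [Ag⁺]^3[PO₄³⁻] = (8.14×10⁻³)^3s
s = 4.31×10⁻¹⁸ / (8.14×10⁻³)^3 = 7.99×10⁻¹²
s = 7.99×10⁻¹² M

7.99×10⁻¹² M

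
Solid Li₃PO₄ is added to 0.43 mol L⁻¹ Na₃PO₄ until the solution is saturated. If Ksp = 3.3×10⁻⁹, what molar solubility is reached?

Li₃PO₄(s) ⇌ 3 Li⁺(aq) + PO₄³⁻(aq)
PO₄³⁻ is already present at 0.43 mol L⁻¹. If s mol/L of Li₃PO₄ dissolves, [Li⁺] = 3s while [PO₄³⁻] ≈ 0.43 mol L⁻¹.
Ksp = [Li⁺]^3[PO₄³⁻] = (3s)^3(0.43)
(3s)^3 = 3.3×10⁻⁹ / (0.43) = 7.7×10⁻⁹
s = 6.6×10⁻⁴ mol L⁻¹

6.6×10⁻⁴ M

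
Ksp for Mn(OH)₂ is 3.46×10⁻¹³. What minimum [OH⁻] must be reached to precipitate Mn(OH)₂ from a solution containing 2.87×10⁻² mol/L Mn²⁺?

Precipitation of each salt begins when its ion product equals Ksp.
Mn(OH)₂(s) ⇌ Mn²⁺(aq) + 2 OH⁻(aq)
Ksp = [Mn²⁺][OH⁻]^2 = [OH⁻]^2(2.87×10⁻²)
[OH⁻]^2 = 3.46×10⁻¹³ / (2.87×10⁻²) = 1.21×10⁻¹¹
[OH⁻] = 3.47×10⁻⁶ mol/L

3.47×10⁻⁶ M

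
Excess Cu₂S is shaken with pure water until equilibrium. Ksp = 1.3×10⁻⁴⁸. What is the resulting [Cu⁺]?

1.4×10⁻¹⁶ M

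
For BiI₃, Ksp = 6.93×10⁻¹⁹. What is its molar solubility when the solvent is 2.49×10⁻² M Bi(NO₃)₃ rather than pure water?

BiI₃(s) ⇌ Bi³⁺(aq) + 3 I⁻(aq)
The solution already contains Bi³⁺ at 2.49×10⁻² M. Let s be the molar solubility of BiI₃.
[Bi³⁺] ≈ 2.49×10⁻² M (common ion dominates); [I⁻] = 3s.
Ksp = [Bi³⁺][I⁻]^3 = (2.49×10⁻²)(3s)^3
(3s)^3 = 6.93×10⁻¹⁹ / (2.49×10⁻²) = 2.78×10⁻¹⁷
s = 1.01×10⁻⁶ M

1.01×10⁻⁶ M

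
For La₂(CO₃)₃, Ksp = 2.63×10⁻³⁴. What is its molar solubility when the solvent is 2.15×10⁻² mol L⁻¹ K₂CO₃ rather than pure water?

2.57×10⁻¹⁵ M

La₂(CO₃)₃(s) ⇌ 2 La³⁺(aq) + 3 CO₃²⁻(aq)
Let s be the solubility of La₂(CO₃)₃ here. The common ion gives [CO₃²⁻] ≈ 2.15×10⁻² mol L⁻¹, and [La³⁺] = 2s.
Ksp = [La³⁺]^2[CO₃²⁻]^3 = (2s)^2(2.15×10⁻²)^3
(2s)^2 = 2.63×10⁻³⁴ / (2.15×10⁻²)^3 = 2.65×10⁻²⁹
s = 2.57×10⁻¹⁵ mol L⁻¹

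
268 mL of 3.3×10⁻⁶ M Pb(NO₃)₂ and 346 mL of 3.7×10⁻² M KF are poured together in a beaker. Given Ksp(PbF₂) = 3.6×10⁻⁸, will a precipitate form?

No

The combined volume is 614 mL.
[Pb²⁺] = (3.3×10⁻⁶)(268)/614 = 1.4×10⁻⁶ M
[F⁻] = (3.7×10⁻²)(346)/614 = 2.1×10⁻² M
Q = [Pb²⁺][F⁻]^2 = 6.3×10⁻¹⁰
Since Q (6.3×10⁻¹⁰) is less than Ksp (3.6×10⁻⁸), no PbF₂ precipitates.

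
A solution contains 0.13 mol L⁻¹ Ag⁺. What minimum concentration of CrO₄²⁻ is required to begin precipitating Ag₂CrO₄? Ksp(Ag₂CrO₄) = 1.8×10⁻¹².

1.1×10⁻¹⁰ M

Precipitation of each salt begins when its ion product equals Ksp.
Ag₂CrO₄(s) ⇌ 2 Ag⁺(aq) + CrO₄²⁻(aq)
Ksp = [Ag⁺]^2[CrO₄²⁻] = [CrO₄²⁻](0.13)^2
[CrO₄²⁻] = 1.8×10⁻¹² / (0.13)^2 = 1.1×10⁻¹⁰
[CrO₄²⁻] = 1.1×10⁻¹⁰ mol L⁻¹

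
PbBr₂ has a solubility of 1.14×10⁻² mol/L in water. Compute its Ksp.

Ksp = 5.93×10⁻⁶

PbBr₂(s) ⇌ Pb²⁺(aq) + 2 Br⁻(aq)
For each mole of PbBr₂ that dissolves per liter, [Pb²⁺] = s and [Br⁻] = 2s; let s denote this solubility.
Ksp = [Pb²⁺][Br⁻]^2 = s · (2s)^2 = 4s^3
Ksp = 4 × (1.14×10⁻²)^3 = 5.93×10⁻⁶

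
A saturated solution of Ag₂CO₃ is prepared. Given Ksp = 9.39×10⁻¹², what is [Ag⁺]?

2.66×10⁻⁴ M

Ag₂CO₃(s) ⇌ 2 Ag⁺(aq) + CO₃²⁻(aq)
With molar solubility s: [Ag⁺] = 2s, [CO₃²⁻] = s.
Ksp = [Ag⁺]^2[CO₃²⁻] = (2s)^2 · s = 4s^3 = 9.39×10⁻¹²
s = 1.33×10⁻⁴ mol L⁻¹
[Ag⁺] = 2s = 2.66×10⁻⁴ mol L⁻¹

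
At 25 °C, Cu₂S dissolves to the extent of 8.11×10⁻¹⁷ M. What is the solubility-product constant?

Ksp = 2.13×10⁻⁴⁸

Cu₂S(s) ⇌ 2 Cu⁺(aq) + S²⁻(aq)
Call the molar solubility s, so that [Cu⁺] = 2s and [S²⁻] = s.
Ksp = [Cu⁺]^2[S²⁻] = (2s)^2 · s = 4s^3
Ksp = 4 × (8.11×10⁻¹⁷)^3 = 2.13×10⁻⁴⁸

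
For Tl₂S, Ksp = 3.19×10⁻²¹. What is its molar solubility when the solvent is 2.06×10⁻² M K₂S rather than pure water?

1.97×10⁻¹⁰ M

Tl₂S(s) ⇌ 2 Tl⁺(aq) + S²⁻(aq)
With S²⁻ already at 2.06×10⁻² M and s small, take [S²⁻] ≈ 2.06×10⁻² M and [Tl⁺] = 2s.
Ksp = [Tl⁺]^2[S²⁻] = (2s)^2(2.06×10⁻²)
(2s)^2 = 3.19×10⁻²¹ / (2.06×10⁻²) = 1.55×10⁻¹⁹
s = 1.97×10⁻¹⁰ M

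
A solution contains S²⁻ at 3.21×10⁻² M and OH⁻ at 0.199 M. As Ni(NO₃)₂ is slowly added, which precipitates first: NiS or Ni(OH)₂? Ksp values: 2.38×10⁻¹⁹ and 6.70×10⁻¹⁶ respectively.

NiS

Precipitation begins when Q = Ksp.
For NiS: [Ni²⁺] = (Ksp/[S²⁻]) = 7.41×10⁻¹⁸ M
For Ni(OH)₂: [Ni²⁺] = (Ksp/[OH⁻]^2) = 1.69×10⁻¹⁴ M
NiS requires the lower [Ni²⁺], so it precipitates first.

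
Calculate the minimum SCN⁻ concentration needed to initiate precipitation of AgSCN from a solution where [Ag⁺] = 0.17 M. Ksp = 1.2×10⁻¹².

7.1×10⁻¹² M

The threshold for precipitation is Q = Ksp.
AgSCN(s) ⇌ Ag⁺(aq) + SCN⁻(aq)
Ksp = [Ag⁺][SCN⁻] = [SCN⁻](0.17)
[SCN⁻] = 1.2×10⁻¹² / (0.17) = 7.1×10⁻¹²
[SCN⁻] = 7.1×10⁻¹² M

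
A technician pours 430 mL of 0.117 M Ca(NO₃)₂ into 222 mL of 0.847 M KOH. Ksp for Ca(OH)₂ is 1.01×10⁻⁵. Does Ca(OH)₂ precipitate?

The combined volume is 652 mL.
[Ca²⁺] = (0.117)(430)/652 = 7.72×10⁻² M
[OH⁻] = (0.847)(222)/652 = 0.288 M
Q = [Ca²⁺][OH⁻]^2 = 6.42×10⁻³
Because Q > Ksp (6.42×10⁻³ vs 1.01×10⁻⁵), a precipitate of Ca(OH)₂ forms.

Yes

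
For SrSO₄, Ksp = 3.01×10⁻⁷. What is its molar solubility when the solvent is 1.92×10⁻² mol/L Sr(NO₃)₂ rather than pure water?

1.57×10⁻⁵ M

SrSO₄(s) ⇌ Sr²⁺(aq) + SO₄²⁻(aq)
Sr²⁺ is already present at 1.92×10⁻² mol/L. If s mol/L of SrSO₄ dissolves, [SO₄²⁻] = s while [Sr²⁺] ≈ 1.92×10⁻² mol/L.
Ksp = [Sr²⁺][SO₄²⁻] = (1.92×10⁻²)s
s = 3.01×10⁻⁷ / (1.92×10⁻²) = 1.57×10⁻⁵
s = 1.57×10⁻⁵ mol/L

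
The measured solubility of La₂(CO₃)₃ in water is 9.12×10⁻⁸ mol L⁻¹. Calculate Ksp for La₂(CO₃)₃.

Ksp = 6.81×10⁻³⁴

La₂(CO₃)₃(s) ⇌ 2 La³⁺(aq) + 3 CO₃²⁻(aq)
For each mole of La₂(CO₃)₃ that dissolves per liter, [La³⁺] = 2s and [CO₃²⁻] = 3s; let s denote this solubility.
Ksp = [La³⁺]^2[CO₃²⁻]^3 = (2s)^2 · (3s)^3 = 108s^5
Ksp = 108 × (9.12×10⁻⁸)^5 = 6.81×10⁻³⁴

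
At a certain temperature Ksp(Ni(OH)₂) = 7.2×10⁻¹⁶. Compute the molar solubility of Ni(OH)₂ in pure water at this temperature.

5.6×10⁻⁶ M

Ni(OH)₂(s) ⇌ Ni²⁺(aq) + 2 OH⁻(aq)
Call the molar solubility s, so that [Ni²⁺] = s and [OH⁻] = 2s.
Ksp = [Ni²⁺][OH⁻]^2 = s · (2s)^2 = 4s^3
4s^3 = 7.2×10⁻¹⁶  ⇒  s^3 = 1.8×10⁻¹⁶
s = (1.8×10⁻¹⁶)^(1/3) = 5.6×10⁻⁶ mol L⁻¹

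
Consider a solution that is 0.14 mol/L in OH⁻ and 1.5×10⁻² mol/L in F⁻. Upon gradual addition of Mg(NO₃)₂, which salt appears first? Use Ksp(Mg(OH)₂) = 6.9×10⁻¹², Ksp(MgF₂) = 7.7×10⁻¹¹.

Mg(OH)₂

A salt starts to precipitate once the ion product Q reaches its Ksp.
For Mg(OH)₂: [Mg²⁺] = (Ksp/[OH⁻]^2) = 3.5×10⁻¹⁰ mol/L
For MgF₂: [Mg²⁺] = (Ksp/[F⁻]^2) = 3.4×10⁻⁷ mol/L
The smaller threshold [Mg²⁺] is reached first, so Mg(OH)₂ precipitates first.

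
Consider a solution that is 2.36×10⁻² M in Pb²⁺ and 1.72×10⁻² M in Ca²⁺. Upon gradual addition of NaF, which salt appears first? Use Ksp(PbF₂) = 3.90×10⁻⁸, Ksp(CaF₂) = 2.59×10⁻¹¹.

CaF₂

Precipitation begins when Q = Ksp.
For PbF₂: [F⁻] = (Ksp/[Pb²⁺])^(1/2) = 1.29×10⁻³ M
For CaF₂: [F⁻] = (Ksp/[Ca²⁺])^(1/2) = 3.88×10⁻⁵ M
CaF₂ requires the lower [F⁻], so it precipitates first.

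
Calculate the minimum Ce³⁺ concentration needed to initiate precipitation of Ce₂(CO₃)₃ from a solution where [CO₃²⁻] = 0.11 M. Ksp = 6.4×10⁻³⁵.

2.2×10⁻¹⁶ M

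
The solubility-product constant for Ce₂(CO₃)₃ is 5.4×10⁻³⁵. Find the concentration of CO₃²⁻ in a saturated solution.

Ce₂(CO₃)₃(s) ⇌ 2 Ce³⁺(aq) + 3 CO₃²⁻(aq)
If s mol/L of Ce₂(CO₃)₃ dissolves, [Ce³⁺] = 2s and [CO₃²⁻] = 3s.
Ksp = [Ce³⁺]^2[CO₃²⁻]^3 = (2s)^2 · (3s)^3 = 108s^5 = 5.4×10⁻³⁵
s = 5.5×10⁻⁸ M
[CO₃²⁻] = 3s = 1.6×10⁻⁷ M

1.6×10⁻⁷ M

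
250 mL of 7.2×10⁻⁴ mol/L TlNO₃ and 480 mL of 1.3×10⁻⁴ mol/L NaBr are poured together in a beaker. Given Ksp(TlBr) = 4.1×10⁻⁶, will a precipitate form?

The combined volume is 730 mL.
[Tl⁺] = (7.2×10⁻⁴)(250)/730 = 2.5×10⁻⁴ mol/L
[Br⁻] = (1.3×10⁻⁴)(480)/730 = 8.5×10⁻⁵ mol/L
Q = [Tl⁺][Br⁻] = 2.1×10⁻⁸
Q < Ksp (2.1×10⁻⁸ vs 4.1×10⁻⁶); the solution remains unsaturated and no precipitate forms.

No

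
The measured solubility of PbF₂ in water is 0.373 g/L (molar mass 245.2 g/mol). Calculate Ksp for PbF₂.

Ksp = 1.41×10⁻⁸

Convert to molarity: s = 0.373 / 245.2 = 1.5212×10⁻³ mol/L
PbF₂(s) ⇌ Pb²⁺(aq) + 2 F⁻(aq)
For each mole of PbF₂ that dissolves per liter, [Pb²⁺] = s and [F⁻] = 2s; let s denote this solubility.
Ksp = [Pb²⁺][F⁻]^2 = s · (2s)^2 = 4s^3
Ksp = 4 × (1.5212×10⁻³)^3 = 1.41×10⁻⁸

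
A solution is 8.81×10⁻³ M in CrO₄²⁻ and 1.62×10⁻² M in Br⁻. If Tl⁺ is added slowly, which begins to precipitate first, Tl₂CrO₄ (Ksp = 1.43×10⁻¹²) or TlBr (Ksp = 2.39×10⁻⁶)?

Tl₂CrO₄

The threshold for precipitation is Q = Ksp.
For Tl₂CrO₄: [Tl⁺] = (Ksp/[CrO₄²⁻])^(1/2) = 1.27×10⁻⁵ M
For TlBr: [Tl⁺] = (Ksp/[Br⁻]) = 1.48×10⁻⁴ M
The smaller threshold [Tl⁺] is reached first, so Tl₂CrO₄ precipitates first.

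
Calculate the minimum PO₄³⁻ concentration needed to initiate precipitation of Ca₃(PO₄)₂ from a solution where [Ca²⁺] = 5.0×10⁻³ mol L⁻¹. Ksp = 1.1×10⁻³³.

9.4×10⁻¹⁴ M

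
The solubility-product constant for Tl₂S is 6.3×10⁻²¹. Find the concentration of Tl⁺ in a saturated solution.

Tl₂S(s) ⇌ 2 Tl⁺(aq) + S²⁻(aq)
Call the molar solubility s, so that [Tl⁺] = 2s and [S²⁻] = s.
Ksp = [Tl⁺]^2[S²⁻] = (2s)^2 · s = 4s^3 = 6.3×10⁻²¹
s = 1.2×10⁻⁷ mol L⁻¹
[Tl⁺] = 2s = 2.3×10⁻⁷ mol L⁻¹

2.3×10⁻⁷ M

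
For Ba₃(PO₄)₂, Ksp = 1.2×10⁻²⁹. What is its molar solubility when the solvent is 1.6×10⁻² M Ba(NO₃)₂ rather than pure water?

8.6×10⁻¹³ M

Ba₃(PO₄)₂(s) ⇌ 3 Ba²⁺(aq) + 2 PO₄³⁻(aq)
Ba²⁺ is already present at 1.6×10⁻² M. If s mol/L of Ba₃(PO₄)₂ dissolves, [PO₄³⁻] = 2s while [Ba²⁺] ≈ 1.6×10⁻² M.
Ksp = [Ba²⁺]^3[PO₄³⁻]^2 = (1.6×10⁻²)^3(2s)^2
(2s)^2 = 1.2×10⁻²⁹ / (1.6×10⁻²)^3 = 2.9×10⁻²⁴
s = 8.6×10⁻¹³ M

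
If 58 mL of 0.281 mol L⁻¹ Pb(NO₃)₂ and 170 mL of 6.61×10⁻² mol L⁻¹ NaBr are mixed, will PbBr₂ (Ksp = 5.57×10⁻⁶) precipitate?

Yes

Total volume after mixing = 58 + 170 = 228 mL.
[Pb²⁺] = (0.281)(58)/228 = 7.15×10⁻² mol L⁻¹
[Br⁻] = (6.61×10⁻²)(170)/228 = 4.93×10⁻² mol L⁻¹
Q = [Pb²⁺][Br⁻]^2 = 1.74×10⁻⁴
Since Q (1.74×10⁻⁴) exceeds Ksp (5.57×10⁻⁶), PbBr₂ will precipitate.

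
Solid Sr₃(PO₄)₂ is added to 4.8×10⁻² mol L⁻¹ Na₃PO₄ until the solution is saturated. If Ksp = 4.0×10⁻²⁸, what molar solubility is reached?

Sr₃(PO₄)₂(s) ⇌ 3 Sr²⁺(aq) + 2 PO₄³⁻(aq)
With PO₄³⁻ already at 4.8×10⁻² mol L⁻¹ and s small, take [PO₄³⁻] ≈ 4.8×10⁻² mol L⁻¹ and [Sr²⁺] = 3s.
Ksp = [Sr²⁺]^3[PO₄³⁻]^2 = (3s)^3(4.8×10⁻²)^2
(3s)^3 = 4.0×10⁻²⁸ / (4.8×10⁻²)^2 = 1.7×10⁻²⁵
s = 1.9×10⁻⁹ mol L⁻¹

1.9×10⁻⁹ M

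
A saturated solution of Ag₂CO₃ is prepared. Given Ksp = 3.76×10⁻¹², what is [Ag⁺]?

1.96×10⁻⁴ M

Ag₂CO₃(s) ⇌ 2 Ag⁺(aq) + CO₃²⁻(aq)
If s mol/L of Ag₂CO₃ dissolves, [Ag⁺] = 2s and [CO₃²⁻] = s.
Ksp = [Ag⁺]^2[CO₃²⁻] = (2s)^2 · s = 4s^3 = 3.76×10⁻¹²
s = 9.80×10⁻⁵ mol L⁻¹
[Ag⁺] = 2s = 1.96×10⁻⁴ mol L⁻¹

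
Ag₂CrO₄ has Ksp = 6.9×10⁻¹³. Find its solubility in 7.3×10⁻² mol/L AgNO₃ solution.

Ag₂CrO₄(s) ⇌ 2 Ag⁺(aq) + CrO₄²⁻(aq)
The solution already contains Ag⁺ at 7.3×10⁻² mol/L. Let s be the molar solubility of Ag₂CrO₄.
[Ag⁺] ≈ 7.3×10⁻² mol/L (common ion dominates); [CrO₄²⁻] = s.
Ksp = [Ag⁺]^2[CrO₄²⁻] = (7.3×10⁻²)^2s
s = 6.9×10⁻¹³ / (7.3×10⁻²)^2 = 1.3×10⁻¹⁰
s = 1.3×10⁻¹⁰ mol/L

1.3×10⁻¹⁰ M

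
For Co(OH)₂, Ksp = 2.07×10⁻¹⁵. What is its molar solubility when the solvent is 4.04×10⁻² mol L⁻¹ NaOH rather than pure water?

Co(OH)₂(s) ⇌ Co²⁺(aq) + 2 OH⁻(aq)
Let s be the solubility of Co(OH)₂ here. The common ion gives [OH⁻] ≈ 4.04×10⁻² mol L⁻¹, and [Co²⁺] = s.
Ksp = [Co²⁺][OH⁻]^2 = s(4.04×10⁻²)^2
s = 2.07×10⁻¹⁵ / (4.04×10⁻²)^2 = 1.27×10⁻¹²
s = 1.27×10⁻¹² mol L⁻¹

1.27×10⁻¹² M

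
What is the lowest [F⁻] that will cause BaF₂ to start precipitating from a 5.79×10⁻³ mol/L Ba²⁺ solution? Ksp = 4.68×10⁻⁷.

8.99×10⁻³ M

Each salt precipitates once Q = Ksp for that salt.
BaF₂(s) ⇌ Ba²⁺(aq) + 2 F⁻(aq)
Ksp = [Ba²⁺][F⁻]^2 = [F⁻]^2(5.79×10⁻³)
[F⁻]^2 = 4.68×10⁻⁷ / (5.79×10⁻³) = 8.08×10⁻⁵
[F⁻] = 8.99×10⁻³ mol/L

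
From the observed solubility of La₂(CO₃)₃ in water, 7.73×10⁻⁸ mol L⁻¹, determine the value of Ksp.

La₂(CO₃)₃(s) ⇌ 2 La³⁺(aq) + 3 CO₃²⁻(aq)
Let s be the molar solubility. Then [La³⁺] = 2s and [CO₃²⁻] = 3s.
Ksp = [La³⁺]^2[CO₃²⁻]^3 = (2s)^2 · (3s)^3 = 108s^5
Ksp = 108 × (7.73×10⁻⁸)^5 = 2.98×10⁻³⁴

Ksp = 2.98×10⁻³⁴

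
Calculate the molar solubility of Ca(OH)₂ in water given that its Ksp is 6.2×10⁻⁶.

Ca(OH)₂(s) ⇌ Ca²⁺(aq) + 2 OH⁻(aq)
If s mol/L of Ca(OH)₂ dissolves, [Ca²⁺] = s and [OH⁻] = 2s.
Ksp = [Ca²⁺][OH⁻]^2 = s · (2s)^2 = 4s^3
4s^3 = 6.2×10⁻⁶  ⇒  s^3 = 1.6×10⁻⁶
s = 1.2×10⁻² M

1.2×10⁻² M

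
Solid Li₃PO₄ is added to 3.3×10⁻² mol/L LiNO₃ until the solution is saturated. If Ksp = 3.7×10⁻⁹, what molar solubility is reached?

Li₃PO₄(s) ⇌ 3 Li⁺(aq) + PO₄³⁻(aq)
With Li⁺ already at 3.3×10⁻² mol/L and s small, take [Li⁺] ≈ 3.3×10⁻² mol/L and [PO₄³⁻] = s.
Ksp = [Li⁺]^3[PO₄³⁻] = (3.3×10⁻²)^3s
s = 3.7×10⁻⁹ / (3.3×10⁻²)^3 = 1.0×10⁻⁴
s = 1.0×10⁻⁴ mol/L

1.0×10⁻⁴ M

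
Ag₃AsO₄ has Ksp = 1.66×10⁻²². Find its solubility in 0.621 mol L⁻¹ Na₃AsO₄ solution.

2.15×10⁻⁸ M

Ag₃AsO₄(s) ⇌ 3 Ag⁺(aq) + AsO₄³⁻(aq)
With AsO₄³⁻ already at 0.621 mol L⁻¹ and s small, take [AsO₄³⁻] ≈ 0.621 mol L⁻¹ and [Ag⁺] = 3s.
Ksp = [Ag⁺]^3[AsO₄³⁻] = (3s)^3(0.621)
(3s)^3 = 1.66×10⁻²² / (0.621) = 2.67×10⁻²²
s = 2.15×10⁻⁸ mol L⁻¹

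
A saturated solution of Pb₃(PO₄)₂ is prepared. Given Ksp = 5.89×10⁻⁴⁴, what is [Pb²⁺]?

Pb₃(PO₄)₂(s) ⇌ 3 Pb²⁺(aq) + 2 PO₄³⁻(aq)
If s mol/L of Pb₃(PO₄)₂ dissolves, [Pb²⁺] = 3s and [PO₄³⁻] = 2s.
Ksp = [Pb²⁺]^3[PO₄³⁻]^2 = (3s)^3 · (2s)^2 = 108s^5 = 5.89×10⁻⁴⁴
s = 8.86×10⁻¹⁰ mol/L
[Pb²⁺] = 3s = 2.66×10⁻⁹ mol/L

2.66×10⁻⁹ M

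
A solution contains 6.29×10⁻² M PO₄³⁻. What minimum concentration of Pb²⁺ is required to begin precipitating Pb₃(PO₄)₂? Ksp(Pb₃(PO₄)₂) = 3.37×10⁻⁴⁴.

2.04×10⁻¹⁴ M

Each salt precipitates once Q = Ksp for that salt.
Pb₃(PO₄)₂(s) ⇌ 3 Pb²⁺(aq) + 2 PO₄³⁻(aq)
Ksp = [Pb²⁺]^3[PO₄³⁻]^2 = [Pb²⁺]^3(6.29×10⁻²)^2
[Pb²⁺]^3 = 3.37×10⁻⁴⁴ / (6.29×10⁻²)^2 = 8.52×10⁻⁴²
[Pb²⁺] = 2.04×10⁻¹⁴ M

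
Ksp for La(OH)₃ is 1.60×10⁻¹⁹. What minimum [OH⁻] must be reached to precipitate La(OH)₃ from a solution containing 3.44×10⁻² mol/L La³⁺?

1.67×10⁻⁶ M

The threshold for precipitation is Q = Ksp.
La(OH)₃(s) ⇌ La³⁺(aq) + 3 OH⁻(aq)
Ksp = [La³⁺][OH⁻]^3 = [OH⁻]^3(3.44×10⁻²)
[OH⁻]^3 = 1.60×10⁻¹⁹ / (3.44×10⁻²) = 4.65×10⁻¹⁸
[OH⁻] = 1.67×10⁻⁶ mol/L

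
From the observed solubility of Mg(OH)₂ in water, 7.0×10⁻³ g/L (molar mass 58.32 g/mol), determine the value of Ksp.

s = (7.0×10⁻³ g L⁻¹)/(58.32 g mol⁻¹) = 1.200×10⁻⁴ M
Mg(OH)₂(s) ⇌ Mg²⁺(aq) + 2 OH⁻(aq)
Let s be the molar solubility. Then [Mg²⁺] = s and [OH⁻] = 2s.
Ksp = [Mg²⁺][OH⁻]^2 = s · (2s)^2 = 4s^3
Ksp = 4 × (1.200×10⁻⁴)^3 = 6.9×10⁻¹²

Ksp = 6.9×10⁻¹²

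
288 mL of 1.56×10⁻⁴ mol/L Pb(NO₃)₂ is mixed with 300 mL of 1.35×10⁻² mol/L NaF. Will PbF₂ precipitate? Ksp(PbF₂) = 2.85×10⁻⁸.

After mixing, V = 288 mL + 300 mL = 588 mL.
[Pb²⁺] = (1.56×10⁻⁴)(288)/588 = 7.64×10⁻⁵ mol/L
[F⁻] = (1.35×10⁻²)(300)/588 = 6.89×10⁻³ mol/L
Q = [Pb²⁺][F⁻]^2 = 3.62×10⁻⁹
Q < Ksp (3.62×10⁻⁹ vs 2.85×10⁻⁸); the solution remains unsaturated and no precipitate forms.

No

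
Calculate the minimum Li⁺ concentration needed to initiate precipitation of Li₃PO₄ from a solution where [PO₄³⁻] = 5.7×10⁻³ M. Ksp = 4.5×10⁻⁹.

A salt starts to precipitate once the ion product Q reaches its Ksp.
Li₃PO₄(s) ⇌ 3 Li⁺(aq) + PO₄³⁻(aq)
Ksp = [Li⁺]^3[PO₄³⁻] = [Li⁺]^3(5.7×10⁻³)
[Li⁺]^3 = 4.5×10⁻⁹ / (5.7×10⁻³) = 7.9×10⁻⁷
[Li⁺] = 9.2×10⁻³ M

9.2×10⁻³ M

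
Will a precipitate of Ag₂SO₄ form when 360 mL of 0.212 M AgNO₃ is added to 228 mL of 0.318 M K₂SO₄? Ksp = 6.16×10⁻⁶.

Yes

Total volume after mixing = 360 + 228 = 588 mL.
[Ag⁺] = (0.212)(360)/588 = 0.130 M
[SO₄²⁻] = (0.318)(228)/588 = 0.123 M
Q = [Ag⁺]^2[SO₄²⁻] = 2.08×10⁻³
Since Q (2.08×10⁻³) exceeds Ksp (6.16×10⁻⁶), Ag₂SO₄ will precipitate.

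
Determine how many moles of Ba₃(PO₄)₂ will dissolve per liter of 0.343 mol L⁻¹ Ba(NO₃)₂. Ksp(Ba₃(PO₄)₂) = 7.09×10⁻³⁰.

Ba₃(PO₄)₂(s) ⇌ 3 Ba²⁺(aq) + 2 PO₄³⁻(aq)
Let s be the solubility of Ba₃(PO₄)₂ here. The common ion gives [Ba²⁺] ≈ 0.343 mol L⁻¹, and [PO₄³⁻] = 2s.
Ksp = [Ba²⁺]^3[PO₄³⁻]^2 = (0.343)^3(2s)^2
(2s)^2 = 7.09×10⁻³⁰ / (0.343)^3 = 1.76×10⁻²⁸
s = 6.63×10⁻¹⁵ mol L⁻¹

6.63×10⁻¹⁵ M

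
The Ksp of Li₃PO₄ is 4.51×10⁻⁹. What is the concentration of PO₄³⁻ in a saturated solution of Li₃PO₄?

3.60×10⁻³ M

Li₃PO₄(s) ⇌ 3 Li⁺(aq) + PO₄³⁻(aq)
If s mol/L of Li₃PO₄ dissolves, [Li⁺] = 3s and [PO₄³⁻] = s.
Ksp = [Li⁺]^3[PO₄³⁻] = (3s)^3 · s = 27s^4 = 4.51×10⁻⁹
s = 3.60×10⁻³ M
[PO₄³⁻] = s = 3.60×10⁻³ M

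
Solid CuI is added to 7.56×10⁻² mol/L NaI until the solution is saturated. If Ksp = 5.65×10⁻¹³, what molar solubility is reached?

CuI(s) ⇌ Cu⁺(aq) + I⁻(aq)
Let s be the solubility of CuI here. The common ion gives [I⁻] ≈ 7.56×10⁻² mol/L, and [Cu⁺] = s.
Ksp = [Cu⁺][I⁻] = s(7.56×10⁻²)
s = 5.65×10⁻¹³ / (7.56×10⁻²) = 7.47×10⁻¹²
s = 7.47×10⁻¹² mol/L

7.47×10⁻¹² M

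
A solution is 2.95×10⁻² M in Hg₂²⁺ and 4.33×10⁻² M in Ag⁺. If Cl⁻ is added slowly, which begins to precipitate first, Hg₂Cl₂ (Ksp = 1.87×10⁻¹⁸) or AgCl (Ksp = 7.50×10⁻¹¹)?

A salt starts to precipitate once the ion product Q reaches its Ksp.
For Hg₂Cl₂: [Cl⁻] = (Ksp/[Hg₂²⁺])^(1/2) = 7.96×10⁻⁹ M
For AgCl: [Cl⁻] = (Ksp/[Ag⁺]) = 1.73×10⁻⁹ M
The smaller threshold [Cl⁻] is reached first, so AgCl precipitates first.

AgCl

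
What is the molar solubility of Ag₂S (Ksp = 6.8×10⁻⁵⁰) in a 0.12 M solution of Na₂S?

3.8×10⁻²⁵ M

Ag₂S(s) ⇌ 2 Ag⁺(aq) + S²⁻(aq)
With S²⁻ already at 0.12 M and s small, take [S²⁻] ≈ 0.12 M and [Ag⁺] = 2s.
Ksp = [Ag⁺]^2[S²⁻] = (2s)^2(0.12)
(2s)^2 = 6.8×10⁻⁵⁰ / (0.12) = 5.7×10⁻⁴⁹
s = 3.8×10⁻²⁵ M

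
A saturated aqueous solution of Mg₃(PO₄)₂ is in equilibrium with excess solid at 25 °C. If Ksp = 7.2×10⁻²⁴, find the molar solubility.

Mg₃(PO₄)₂(s) ⇌ 3 Mg²⁺(aq) + 2 PO₄³⁻(aq)
Let s be the molar solubility. Then [Mg²⁺] = 3s and [PO₄³⁻] = 2s.
Ksp = [Mg²⁺]^3[PO₄³⁻]^2 = (3s)^3 · (2s)^2 = 108s^5
108s^5 = 7.2×10⁻²⁴  ⇒  s^5 = 6.7×10⁻²⁶
Taking the 5th root, s = 9.2×10⁻⁶ mol/L.

9.2×10⁻⁶ M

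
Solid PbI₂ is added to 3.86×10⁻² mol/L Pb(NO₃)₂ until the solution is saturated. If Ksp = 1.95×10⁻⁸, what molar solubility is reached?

3.55×10⁻⁴ M

PbI₂(s) ⇌ Pb²⁺(aq) + 2 I⁻(aq)
Let s be the solubility of PbI₂ here. The common ion gives [Pb²⁺] ≈ 3.86×10⁻² mol/L, and [I⁻] = 2s.
Ksp = [Pb²⁺][I⁻]^2 = (3.86×10⁻²)(2s)^2
(2s)^2 = 1.95×10⁻⁸ / (3.86×10⁻²) = 5.05×10⁻⁷
s = 3.55×10⁻⁴ mol/L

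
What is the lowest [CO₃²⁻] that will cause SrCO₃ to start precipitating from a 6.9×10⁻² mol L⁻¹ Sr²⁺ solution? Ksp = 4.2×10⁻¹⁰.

Precipitation begins when Q = Ksp.
SrCO₃(s) ⇌ Sr²⁺(aq) + CO₃²⁻(aq)
Ksp = [Sr²⁺][CO₃²⁻] = [CO₃²⁻](6.9×10⁻²)
[CO₃²⁻] = 4.2×10⁻¹⁰ / (6.9×10⁻²) = 6.1×10⁻⁹
[CO₃²⁻] = 6.1×10⁻⁹ mol L⁻¹

6.1×10⁻⁹ M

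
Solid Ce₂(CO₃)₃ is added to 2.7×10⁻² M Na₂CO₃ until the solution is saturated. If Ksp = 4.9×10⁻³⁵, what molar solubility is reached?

7.9×10⁻¹⁶ M

Ce₂(CO₃)₃(s) ⇌ 2 Ce³⁺(aq) + 3 CO₃²⁻(aq)
The solution already contains CO₃²⁻ at 2.7×10⁻² M. Let s be the molar solubility of Ce₂(CO₃)₃.
[CO₃²⁻] ≈ 2.7×10⁻² M (common ion dominates); [Ce³⁺] = 2s.
Ksp = [Ce³⁺]^2[CO₃²⁻]^3 = (2s)^2(2.7×10⁻²)^3
(2s)^2 = 4.9×10⁻³⁵ / (2.7×10⁻²)^3 = 2.5×10⁻³⁰
s = 7.9×10⁻¹⁶ M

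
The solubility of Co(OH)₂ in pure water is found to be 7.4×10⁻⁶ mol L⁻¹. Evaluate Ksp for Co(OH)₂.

Ksp = 1.6×10⁻¹⁵

Co(OH)₂(s) ⇌ Co²⁺(aq) + 2 OH⁻(aq)
With molar solubility s: [Co²⁺] = s, [OH⁻] = 2s.
Ksp = [Co²⁺][OH⁻]^2 = s · (2s)^2 = 4s^3
Ksp = 4 × (7.4×10⁻⁶)^3 = 1.6×10⁻¹⁵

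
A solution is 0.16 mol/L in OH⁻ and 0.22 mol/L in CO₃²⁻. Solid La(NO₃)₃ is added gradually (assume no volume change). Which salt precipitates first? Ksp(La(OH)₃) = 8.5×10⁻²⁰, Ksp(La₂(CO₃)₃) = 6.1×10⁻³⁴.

Precipitation begins when Q = Ksp.
For La(OH)₃: [La³⁺] = (Ksp/[OH⁻]^3) = 2.1×10⁻¹⁷ mol/L
For La₂(CO₃)₃: [La³⁺] = (Ksp/[CO₃²⁻]^3)^(1/2) = 2.4×10⁻¹⁶ mol/L
Since La(OH)₃ needs less La³⁺ to reach saturation, it precipitates first.

La(OH)₃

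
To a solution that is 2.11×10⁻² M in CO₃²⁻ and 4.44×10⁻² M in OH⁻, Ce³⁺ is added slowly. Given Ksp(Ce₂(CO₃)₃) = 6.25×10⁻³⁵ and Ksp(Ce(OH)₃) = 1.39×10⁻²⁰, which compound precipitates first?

Precipitation of each salt begins when its ion product equals Ksp.
For Ce₂(CO₃)₃: [Ce³⁺] = (Ksp/[CO₃²⁻]^3)^(1/2) = 2.58×10⁻¹⁵ M
For Ce(OH)₃: [Ce³⁺] = (Ksp/[OH⁻]^3) = 1.59×10⁻¹⁶ M
The smaller threshold [Ce³⁺] is reached first, so Ce(OH)₃ precipitates first.

Ce(OH)₃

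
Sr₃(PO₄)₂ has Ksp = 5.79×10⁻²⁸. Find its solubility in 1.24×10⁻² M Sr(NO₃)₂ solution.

Sr₃(PO₄)₂(s) ⇌ 3 Sr²⁺(aq) + 2 PO₄³⁻(aq)
With Sr²⁺ already at 1.24×10⁻² M and s small, take [Sr²⁺] ≈ 1.24×10⁻² M and [PO₄³⁻] = 2s.
Ksp = [Sr²⁺]^3[PO₄³⁻]^2 = (1.24×10⁻²)^3(2s)^2
(2s)^2 = 5.79×10⁻²⁸ / (1.24×10⁻²)^3 = 3.04×10⁻²²
s = 8.71×10⁻¹² M

8.71×10⁻¹² M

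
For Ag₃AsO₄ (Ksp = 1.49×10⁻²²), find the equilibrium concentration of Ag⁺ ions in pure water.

Ag₃AsO₄(s) ⇌ 3 Ag⁺(aq) + AsO₄³⁻(aq)
Let s be the molar solubility. Then [Ag⁺] = 3s and [AsO₄³⁻] = s.
Ksp = [Ag⁺]^3[AsO₄³⁻] = (3s)^3 · s = 27s^4 = 1.49×10⁻²²
s = 1.53×10⁻⁶ mol/L
[Ag⁺] = 3s = 4.60×10⁻⁶ mol/L

4.60×10⁻⁶ M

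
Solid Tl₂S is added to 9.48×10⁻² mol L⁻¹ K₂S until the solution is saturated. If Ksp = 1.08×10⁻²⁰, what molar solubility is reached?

1.69×10⁻¹⁰ M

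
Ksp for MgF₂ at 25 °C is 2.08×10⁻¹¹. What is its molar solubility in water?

1.73×10⁻⁴ M

MgF₂(s) ⇌ Mg²⁺(aq) + 2 F⁻(aq)
Call the molar solubility s, so that [Mg²⁺] = s and [F⁻] = 2s.
Ksp = [Mg²⁺][F⁻]^2 = s · (2s)^2 = 4s^3
4s^3 = 2.08×10⁻¹¹  ⇒  s^3 = 5.20×10⁻¹²
Taking the 3rd root, s = 1.73×10⁻⁴ mol L⁻¹.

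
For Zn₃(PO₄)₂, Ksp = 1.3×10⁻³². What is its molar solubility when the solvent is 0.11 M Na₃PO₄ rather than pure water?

Zn₃(PO₄)₂(s) ⇌ 3 Zn²⁺(aq) + 2 PO₄³⁻(aq)
Let s be the solubility of Zn₃(PO₄)₂ here. The common ion gives [PO₄³⁻] ≈ 0.11 M, and [Zn²⁺] = 3s.
Ksp = [Zn²⁺]^3[PO₄³⁻]^2 = (3s)^3(0.11)^2
(3s)^3 = 1.3×10⁻³² / (0.11)^2 = 1.1×10⁻³⁰
s = 3.4×10⁻¹¹ M

3.4×10⁻¹¹ M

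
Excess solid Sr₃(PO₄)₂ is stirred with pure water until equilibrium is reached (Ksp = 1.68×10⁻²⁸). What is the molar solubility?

Sr₃(PO₄)₂(s) ⇌ 3 Sr²⁺(aq) + 2 PO₄³⁻(aq)
With molar solubility s: [Sr²⁺] = 3s, [PO₄³⁻] = 2s.
Ksp = [Sr²⁺]^3[PO₄³⁻]^2 = (3s)^3 · (2s)^2 = 108s^5
108s^5 = 1.68×10⁻²⁸  ⇒  s^5 = 1.56×10⁻³⁰
s = (1.56×10⁻³⁰)^(1/5) = 1.09×10⁻⁶ mol/L

1.09×10⁻⁶ M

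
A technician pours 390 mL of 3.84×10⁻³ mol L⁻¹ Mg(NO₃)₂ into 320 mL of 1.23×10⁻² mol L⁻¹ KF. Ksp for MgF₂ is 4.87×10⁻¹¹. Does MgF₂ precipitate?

Yes

The combined volume is 710 mL.
[Mg²⁺] = (3.84×10⁻³)(390)/710 = 2.11×10⁻³ mol L⁻¹
[F⁻] = (1.23×10⁻²)(320)/710 = 5.54×10⁻³ mol L⁻¹
Q = [Mg²⁺][F⁻]^2 = 6.48×10⁻⁸
Since Q (6.48×10⁻⁸) exceeds Ksp (4.87×10⁻¹¹), MgF₂ will precipitate.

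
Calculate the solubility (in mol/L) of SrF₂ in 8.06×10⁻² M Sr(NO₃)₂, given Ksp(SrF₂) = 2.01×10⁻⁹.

7.90×10⁻⁵ M

SrF₂(s) ⇌ Sr²⁺(aq) + 2 F⁻(aq)
With Sr²⁺ already at 8.06×10⁻² M and s small, take [Sr²⁺] ≈ 8.06×10⁻² M and [F⁻] = 2s.
Ksp = [Sr²⁺][F⁻]^2 = (8.06×10⁻²)(2s)^2
(2s)^2 = 2.01×10⁻⁹ / (8.06×10⁻²) = 2.49×10⁻⁸
s = 7.90×10⁻⁵ M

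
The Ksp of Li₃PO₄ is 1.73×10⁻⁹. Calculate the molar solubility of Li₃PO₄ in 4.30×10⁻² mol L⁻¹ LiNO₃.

2.18×10⁻⁵ M

Li₃PO₄(s) ⇌ 3 Li⁺(aq) + PO₄³⁻(aq)
Let s be the solubility of Li₃PO₄ here. The common ion gives [Li⁺] ≈ 4.30×10⁻² mol L⁻¹, and [PO₄³⁻] = s.
Ksp = [Li⁺]^3[PO₄³⁻] = (4.30×10⁻²)^3s
s = 1.73×10⁻⁹ / (4.30×10⁻²)^3 = 2.18×10⁻⁵
s = 2.18×10⁻⁵ mol L⁻¹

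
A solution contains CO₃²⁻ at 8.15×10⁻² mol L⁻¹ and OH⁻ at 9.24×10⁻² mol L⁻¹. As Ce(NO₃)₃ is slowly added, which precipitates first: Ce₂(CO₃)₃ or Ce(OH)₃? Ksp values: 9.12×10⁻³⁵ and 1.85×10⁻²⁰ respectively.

A salt starts to precipitate once the ion product Q reaches its Ksp.
For Ce₂(CO₃)₃: [Ce³⁺] = (Ksp/[CO₃²⁻]^3)^(1/2) = 4.10×10⁻¹⁶ mol L⁻¹
For Ce(OH)₃: [Ce³⁺] = (Ksp/[OH⁻]^3) = 2.35×10⁻¹⁷ mol L⁻¹
Since Ce(OH)₃ needs less Ce³⁺ to reach saturation, it precipitates first.

Ce(OH)₃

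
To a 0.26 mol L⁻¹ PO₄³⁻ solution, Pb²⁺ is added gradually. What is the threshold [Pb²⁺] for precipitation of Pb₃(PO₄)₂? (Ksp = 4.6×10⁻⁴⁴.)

8.8×10⁻¹⁵ M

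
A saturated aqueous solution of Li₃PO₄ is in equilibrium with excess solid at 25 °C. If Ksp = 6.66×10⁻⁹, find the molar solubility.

Li₃PO₄(s) ⇌ 3 Li⁺(aq) + PO₄³⁻(aq)
For each mole of Li₃PO₄ that dissolves per liter, [Li⁺] = 3s and [PO₄³⁻] = s; let s denote this solubility.
Ksp = [Li⁺]^3[PO₄³⁻] = (3s)^3 · s = 27s^4
27s^4 = 6.66×10⁻⁹  ⇒  s^4 = 2.47×10⁻¹⁰
s = (2.47×10⁻¹⁰)^(1/4) = 3.96×10⁻³ mol/L

3.96×10⁻³ M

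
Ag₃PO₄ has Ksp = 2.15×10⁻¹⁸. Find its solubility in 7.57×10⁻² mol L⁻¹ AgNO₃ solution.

4.96×10⁻¹⁵ M

Ag₃PO₄(s) ⇌ 3 Ag⁺(aq) + PO₄³⁻(aq)
The solution already contains Ag⁺ at 7.57×10⁻² mol L⁻¹. Let s be the molar solubility of Ag₃PO₄.
[Ag⁺] ≈ 7.57×10⁻² mol L⁻¹ (common ion dominates); [PO₄³⁻] = s.
Ksp = [Ag⁺]^3[PO₄³⁻] = (7.57×10⁻²)^3s
s = 2.15×10⁻¹⁸ / (7.57×10⁻²)^3 = 4.96×10⁻¹⁵
s = 4.96×10⁻¹⁵ mol L⁻¹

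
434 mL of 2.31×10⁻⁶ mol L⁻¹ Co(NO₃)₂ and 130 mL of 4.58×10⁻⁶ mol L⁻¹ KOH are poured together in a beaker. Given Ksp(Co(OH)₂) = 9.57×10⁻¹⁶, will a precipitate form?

The combined volume is 564 mL.
[Co²⁺] = (2.31×10⁻⁶)(434)/564 = 1.78×10⁻⁶ mol L⁻¹
[OH⁻] = (4.58×10⁻⁶)(130)/564 = 1.06×10⁻⁶ mol L⁻¹
Q = [Co²⁺][OH⁻]^2 = 1.98×10⁻¹⁸
Since Q (1.98×10⁻¹⁸) is less than Ksp (9.57×10⁻¹⁶), no Co(OH)₂ precipitates.

No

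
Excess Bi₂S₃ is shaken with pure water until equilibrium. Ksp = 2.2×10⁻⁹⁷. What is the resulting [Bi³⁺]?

Bi₂S₃(s) ⇌ 2 Bi³⁺(aq) + 3 S²⁻(aq)
Call the molar solubility s, so that [Bi³⁺] = 2s and [S²⁻] = 3s.
Ksp = [Bi³⁺]^2[S²⁻]^3 = (2s)^2 · (3s)^3 = 108s^5 = 2.2×10⁻⁹⁷
s = 1.8×10⁻²⁰ M
[Bi³⁺] = 2s = 3.7×10⁻²⁰ M

3.7×10⁻²⁰ M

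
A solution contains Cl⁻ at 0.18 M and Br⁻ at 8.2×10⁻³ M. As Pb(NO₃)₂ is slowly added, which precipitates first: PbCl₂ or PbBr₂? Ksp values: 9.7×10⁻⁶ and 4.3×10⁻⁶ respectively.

PbCl₂

Precipitation of each salt begins when its ion product equals Ksp.
For PbCl₂: [Pb²⁺] = (Ksp/[Cl⁻]^2) = 3.0×10⁻⁴ M
For PbBr₂: [Pb²⁺] = (Ksp/[Br⁻]^2) = 6.4×10⁻² M
Since PbCl₂ needs less Pb²⁺ to reach saturation, it precipitates first.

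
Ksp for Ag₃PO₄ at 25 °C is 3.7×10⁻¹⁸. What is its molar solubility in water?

1.9×10⁻⁵ M

Ag₃PO₄(s) ⇌ 3 Ag⁺(aq) + PO₄³⁻(aq)
Call the molar solubility s, so that [Ag⁺] = 3s and [PO₄³⁻] = s.
Ksp = [Ag⁺]^3[PO₄³⁻] = (3s)^3 · s = 27s^4
27s^4 = 3.7×10⁻¹⁸  ⇒  s^4 = 1.4×10⁻¹⁹
s = (1.4×10⁻¹⁹)^(1/4) = 1.9×10⁻⁵ mol/L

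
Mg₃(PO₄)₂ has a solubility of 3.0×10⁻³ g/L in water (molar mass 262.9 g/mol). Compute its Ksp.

Ksp = 2.1×10⁻²³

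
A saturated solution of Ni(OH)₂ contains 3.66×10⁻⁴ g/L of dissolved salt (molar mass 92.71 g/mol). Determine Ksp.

s = (3.66×10⁻⁴ g L⁻¹)/(92.71 g mol⁻¹) = 3.9478×10⁻⁶ M
Ni(OH)₂(s) ⇌ Ni²⁺(aq) + 2 OH⁻(aq)
With molar solubility s: [Ni²⁺] = s, [OH⁻] = 2s.
Ksp = [Ni²⁺][OH⁻]^2 = s · (2s)^2 = 4s^3
Ksp = 4 × (3.9478×10⁻⁶)^3 = 2.46×10⁻¹⁶

Ksp = 2.46×10⁻¹⁶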